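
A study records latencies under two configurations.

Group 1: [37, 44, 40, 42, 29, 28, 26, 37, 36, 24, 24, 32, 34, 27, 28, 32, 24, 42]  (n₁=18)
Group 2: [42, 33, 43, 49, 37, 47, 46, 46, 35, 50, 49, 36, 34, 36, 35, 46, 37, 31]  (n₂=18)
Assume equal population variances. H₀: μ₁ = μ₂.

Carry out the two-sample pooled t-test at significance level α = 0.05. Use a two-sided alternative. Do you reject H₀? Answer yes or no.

reject H₀: yes

x̄₁=32.556, s₁=6.715, n₁=18
x̄₂=40.667, s₂=6.371, n₂=18
s_p² = [17·6.715² + 17·6.371²]/34 = 42.8366
SE = √(s_p²·(1/18+1/18)) = 2.1817
t = (32.556−40.667)/2.1817 = -3.7179
df = 34
p-value (two-sided) = 0.00072
At α=0.05: p < α → reject H₀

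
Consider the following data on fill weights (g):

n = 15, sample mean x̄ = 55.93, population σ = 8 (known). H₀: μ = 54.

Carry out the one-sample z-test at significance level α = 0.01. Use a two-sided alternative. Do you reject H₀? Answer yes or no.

reject H₀: no

SE = σ/√n = 8/√15 = 2.0656
z = (x̄−μ₀)/SE = (55.93−54)/2.0656 = 0.9344
p-value (two-sided) = 0.35012
At α=0.01: p ≥ α → fail to reject H₀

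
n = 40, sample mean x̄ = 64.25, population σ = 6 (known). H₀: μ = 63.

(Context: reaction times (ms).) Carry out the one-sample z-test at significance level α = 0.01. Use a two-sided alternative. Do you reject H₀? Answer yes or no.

SE = σ/√n = 6/√40 = 0.9487
z = (x̄−μ₀)/SE = (64.25−63)/0.9487 = 1.3176
p-value (two-sided) = 0.18763
At α=0.01: p ≥ α → fail to reject H₀

reject H₀: no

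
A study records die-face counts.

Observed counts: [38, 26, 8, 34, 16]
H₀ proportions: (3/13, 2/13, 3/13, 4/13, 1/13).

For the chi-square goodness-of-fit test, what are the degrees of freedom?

degrees of freedom = 4

df = k − 1 = 5 − 1 = 4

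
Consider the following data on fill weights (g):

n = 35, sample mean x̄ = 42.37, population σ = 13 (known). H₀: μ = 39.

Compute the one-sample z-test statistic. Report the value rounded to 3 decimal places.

SE = σ/√n = 13/√35 = 2.1974
z = (x̄−μ₀)/SE = (42.37−39)/2.1974 = 1.5336

test statistic = 1.534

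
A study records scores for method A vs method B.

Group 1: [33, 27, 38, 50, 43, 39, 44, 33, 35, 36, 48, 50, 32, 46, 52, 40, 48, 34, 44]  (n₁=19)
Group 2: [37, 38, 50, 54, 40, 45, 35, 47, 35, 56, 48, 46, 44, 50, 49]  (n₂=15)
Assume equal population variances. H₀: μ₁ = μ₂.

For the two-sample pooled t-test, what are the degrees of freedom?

df = n₁ + n₂ − 2 = 19 + 15 − 2 = 32

degrees of freedom = 32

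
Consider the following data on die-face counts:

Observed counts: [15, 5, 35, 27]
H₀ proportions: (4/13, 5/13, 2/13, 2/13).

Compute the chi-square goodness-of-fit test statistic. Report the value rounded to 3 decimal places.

n = 82; E_i = n·p_i = [25.23, 31.54, 12.62, 12.62]
χ² = (15−25.23)²/25.23 + (5−31.54)²/31.54 + (35−12.62)²/12.62 + (27−12.62)²/12.62 = 82.6006
df = 3

test statistic = 82.601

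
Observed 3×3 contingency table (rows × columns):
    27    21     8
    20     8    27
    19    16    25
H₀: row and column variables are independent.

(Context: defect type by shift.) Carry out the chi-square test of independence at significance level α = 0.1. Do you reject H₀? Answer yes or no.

Row totals [56, 55, 60], col totals [66, 45, 60], n=171
χ² = (27−21.61)²/21.61 + (21−14.74)²/14.74 + (8−19.65)²/19.65 + (20−21.23)²/21.23 + (8−14.47)²/14.47 + (27−19.30)²/19.30 + (19−23.16)²/23.16 + (16−15.79)²/15.79 + (25−21.05)²/21.05 = 18.4399
df = 4
p-value (upper-tail) = 0.00101
At α=0.1: p < α → reject H₀

reject H₀: yes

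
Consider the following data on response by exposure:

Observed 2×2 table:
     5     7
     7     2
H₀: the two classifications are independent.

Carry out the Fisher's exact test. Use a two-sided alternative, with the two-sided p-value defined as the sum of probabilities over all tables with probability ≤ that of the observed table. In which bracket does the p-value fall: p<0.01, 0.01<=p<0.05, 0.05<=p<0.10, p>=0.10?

p-value bracket: p>=0.10

Margins: r₁=12, r₂=9, c₁=12, c₂=9, n=21
p_obs = C(12,5)·C(9,7)/C(21,12); sum pmf over tables with pmf ≤ p_obs
p-value (two-sided) = 0.18423
→ bracket: p>=0.10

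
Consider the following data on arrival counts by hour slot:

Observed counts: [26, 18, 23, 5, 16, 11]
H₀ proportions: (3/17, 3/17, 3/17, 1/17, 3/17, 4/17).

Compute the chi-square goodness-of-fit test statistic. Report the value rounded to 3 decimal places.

n = 99; E_i = n·p_i = [17.47, 17.47, 17.47, 5.82, 17.47, 23.29]
χ² = (26−17.47)²/17.47 + (18−17.47)²/17.47 + (23−17.47)²/17.47 + (5−5.82)²/5.82 + (16−17.47)²/17.47 + (11−23.29)²/23.29 = 12.6591
df = 5

test statistic = 12.659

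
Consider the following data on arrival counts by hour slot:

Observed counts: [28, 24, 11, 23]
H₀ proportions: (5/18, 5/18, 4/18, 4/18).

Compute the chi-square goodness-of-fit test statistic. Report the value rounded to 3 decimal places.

test statistic = 4.942

n = 86; E_i = n·p_i = [23.89, 23.89, 19.11, 19.11]
χ² = (28−23.89)²/23.89 + (24−23.89)²/23.89 + (11−19.11)²/19.11 + (23−19.11)²/19.11 = 4.9419
df = 3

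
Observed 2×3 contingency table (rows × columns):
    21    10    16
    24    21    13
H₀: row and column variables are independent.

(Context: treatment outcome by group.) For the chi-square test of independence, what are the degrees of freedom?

degrees of freedom = 2

df = (r−1)(c−1) = (2−1)·(3−1) = 2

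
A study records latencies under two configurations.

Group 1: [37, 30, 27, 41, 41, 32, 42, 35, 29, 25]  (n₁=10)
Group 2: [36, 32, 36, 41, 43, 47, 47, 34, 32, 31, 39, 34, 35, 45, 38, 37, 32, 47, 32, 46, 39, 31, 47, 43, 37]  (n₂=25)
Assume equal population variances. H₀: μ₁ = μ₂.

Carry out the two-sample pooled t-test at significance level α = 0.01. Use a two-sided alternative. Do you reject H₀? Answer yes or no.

x̄₁=33.900, s₁=6.208, n₁=10
x̄₂=38.440, s₂=5.723, n₂=25
s_p² = [9·6.208² + 24·5.723²]/33 = 34.3352
SE = √(s_p²·(1/10+1/25)) = 2.1925
t = (33.900−38.440)/2.1925 = -2.0707
df = 33
p-value (two-sided) = 0.04628
At α=0.01: p ≥ α → fail to reject H₀

reject H₀: no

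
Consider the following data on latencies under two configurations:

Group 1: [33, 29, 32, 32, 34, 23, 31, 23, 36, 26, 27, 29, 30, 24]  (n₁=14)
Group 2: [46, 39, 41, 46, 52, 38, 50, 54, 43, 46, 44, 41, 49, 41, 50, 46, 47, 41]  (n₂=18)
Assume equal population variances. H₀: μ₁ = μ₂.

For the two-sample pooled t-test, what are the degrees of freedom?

degrees of freedom = 30

df = n₁ + n₂ − 2 = 14 + 18 − 2 = 30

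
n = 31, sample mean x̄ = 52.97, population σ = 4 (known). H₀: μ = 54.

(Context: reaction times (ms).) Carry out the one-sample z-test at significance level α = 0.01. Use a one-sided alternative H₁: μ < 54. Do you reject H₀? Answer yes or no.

reject H₀: no

SE = σ/√n = 4/√31 = 0.7184
z = (x̄−μ₀)/SE = (52.97−54)/0.7184 = -1.4337
p-value (one-sided, H₁ less) = 0.07583
At α=0.01: p ≥ α → fail to reject H₀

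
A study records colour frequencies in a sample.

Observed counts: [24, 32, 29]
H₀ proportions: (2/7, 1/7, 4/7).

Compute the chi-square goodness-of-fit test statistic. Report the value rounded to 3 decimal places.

test statistic = 40.362

n = 85; E_i = n·p_i = [24.29, 12.14, 48.57]
χ² = (24−24.29)²/24.29 + (32−12.14)²/12.14 + (29−48.57)²/48.57 = 40.3618
df = 2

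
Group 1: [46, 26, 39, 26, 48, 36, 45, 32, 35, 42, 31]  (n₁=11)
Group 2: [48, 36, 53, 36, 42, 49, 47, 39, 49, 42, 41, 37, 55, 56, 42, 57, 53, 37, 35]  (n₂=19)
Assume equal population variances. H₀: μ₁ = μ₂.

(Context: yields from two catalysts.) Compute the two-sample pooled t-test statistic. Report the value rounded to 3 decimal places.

x̄₁=36.909, s₁=7.765, n₁=11
x̄₂=44.947, s₂=7.479, n₂=19
s_p² = [10·7.765² + 18·7.479²]/28 = 57.4949
SE = √(s_p²·(1/11+1/19)) = 2.8728
t = (36.909−44.947)/2.8728 = -2.7981
df = 28

test statistic = -2.798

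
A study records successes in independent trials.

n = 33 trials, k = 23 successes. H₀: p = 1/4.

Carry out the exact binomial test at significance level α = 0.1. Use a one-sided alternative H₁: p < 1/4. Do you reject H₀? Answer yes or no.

Exact binomial: n=33, k=23, p₀=1/4=0.2500
P(X≤23) from Σ C(n,i)·p₀^i·(1−p₀)^(n−i)
p-value (one-sided, H₁ less) = 1.00000
At α=0.1: p ≥ α → fail to reject H₀

reject H₀: no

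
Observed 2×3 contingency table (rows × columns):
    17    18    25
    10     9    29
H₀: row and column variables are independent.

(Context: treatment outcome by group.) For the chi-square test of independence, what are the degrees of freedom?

df = (r−1)(c−1) = (2−1)·(3−1) = 2

degrees of freedom = 2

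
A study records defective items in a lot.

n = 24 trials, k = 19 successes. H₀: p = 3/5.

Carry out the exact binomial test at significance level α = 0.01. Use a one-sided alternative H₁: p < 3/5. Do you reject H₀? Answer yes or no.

Exact binomial: n=24, k=19, p₀=3/5=0.6000
P(X≤19) from Σ C(n,i)·p₀^i·(1−p₀)^(n−i)
p-value (one-sided, H₁ less) = 0.98655
At α=0.01: p ≥ α → fail to reject H₀

reject H₀: no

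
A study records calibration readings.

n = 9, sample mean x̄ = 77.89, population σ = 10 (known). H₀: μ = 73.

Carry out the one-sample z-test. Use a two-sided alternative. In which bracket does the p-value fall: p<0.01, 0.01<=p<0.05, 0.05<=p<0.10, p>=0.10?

SE = σ/√n = 10/√9 = 3.3333
z = (x̄−μ₀)/SE = (77.89−73)/3.3333 = 1.4670
p-value (two-sided) = 0.14238
→ bracket: p>=0.10

p-value bracket: p>=0.10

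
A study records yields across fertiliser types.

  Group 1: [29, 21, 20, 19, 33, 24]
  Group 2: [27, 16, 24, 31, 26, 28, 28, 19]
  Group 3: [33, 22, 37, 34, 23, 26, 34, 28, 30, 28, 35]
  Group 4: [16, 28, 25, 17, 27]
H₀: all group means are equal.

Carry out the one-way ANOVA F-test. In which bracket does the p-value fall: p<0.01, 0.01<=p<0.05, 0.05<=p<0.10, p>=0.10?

p-value bracket: 0.01<=p<0.05

Group means [24.33, 24.88, 30.00, 22.60], grand mean 26.267
SSB = Σnᵢ(x̄ᵢ−x̄)² = 258.458; SSW = ΣΣ(x−x̄ᵢ)² = 713.408
MSB = 258.458/3 = 86.1528; MSW = 713.408/26 = 27.4388
F = MSB/MSW = 3.1398
df = (3, 26)
p-value (upper-tail) = 0.04231
→ bracket: 0.01<=p<0.05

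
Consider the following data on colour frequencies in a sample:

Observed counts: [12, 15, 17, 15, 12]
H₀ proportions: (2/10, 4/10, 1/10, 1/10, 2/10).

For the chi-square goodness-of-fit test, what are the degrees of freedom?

degrees of freedom = 4

df = k − 1 = 5 − 1 = 4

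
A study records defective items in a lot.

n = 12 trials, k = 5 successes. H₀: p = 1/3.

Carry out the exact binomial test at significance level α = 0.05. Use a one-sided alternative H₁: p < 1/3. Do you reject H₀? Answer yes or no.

Exact binomial: n=12, k=5, p₀=1/3=0.3333
P(X≤5) from Σ C(n,i)·p₀^i·(1−p₀)^(n−i)
p-value (one-sided, H₁ less) = 0.82228
At α=0.05: p ≥ α → fail to reject H₀

reject H₀: no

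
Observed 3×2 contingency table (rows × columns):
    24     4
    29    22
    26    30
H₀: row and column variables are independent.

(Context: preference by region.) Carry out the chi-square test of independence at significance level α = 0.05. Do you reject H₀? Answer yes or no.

Row totals [28, 51, 56], col totals [79, 56], n=135
χ² = (24−16.39)²/16.39 + (4−11.61)²/11.61 + (29−29.84)²/29.84 + (22−21.16)²/21.16 + (26−32.77)²/32.77 + (30−23.23)²/23.23 = 11.9609
df = 2
p-value (upper-tail) = 0.00253
At α=0.05: p < α → reject H₀

reject H₀: yes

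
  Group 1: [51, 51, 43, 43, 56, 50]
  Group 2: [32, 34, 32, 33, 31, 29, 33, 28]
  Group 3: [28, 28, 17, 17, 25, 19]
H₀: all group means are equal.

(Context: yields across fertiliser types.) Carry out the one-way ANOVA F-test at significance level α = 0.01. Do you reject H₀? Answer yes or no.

Group means [49.00, 31.50, 22.33], grand mean 34.000
SSB = Σnᵢ(x̄ᵢ−x̄)² = 2216.667; SSW = ΣΣ(x−x̄ᵢ)² = 299.333
MSB = 2216.667/2 = 1108.3333; MSW = 299.333/17 = 17.6078
F = MSB/MSW = 62.9454
df = (2, 17)
p-value (upper-tail) = 0.00000
At α=0.01: p < α → reject H₀

reject H₀: yes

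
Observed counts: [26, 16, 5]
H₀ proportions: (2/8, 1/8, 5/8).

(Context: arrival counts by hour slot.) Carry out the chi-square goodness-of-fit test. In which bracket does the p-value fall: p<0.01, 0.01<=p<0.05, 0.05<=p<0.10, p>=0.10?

n = 47; E_i = n·p_i = [11.75, 5.88, 29.38]
χ² = (26−11.75)²/11.75 + (16−5.88)²/5.88 + (5−29.38)²/29.38 = 54.9574
df = 2
p-value (upper-tail) = 0.00000
→ bracket: p<0.01

p-value bracket: p<0.01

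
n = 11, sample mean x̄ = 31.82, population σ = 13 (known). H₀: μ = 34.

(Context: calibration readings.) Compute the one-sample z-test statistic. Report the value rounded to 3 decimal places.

test statistic = -0.556

SE = σ/√n = 13/√11 = 3.9196
z = (x̄−μ₀)/SE = (31.82−34)/3.9196 = -0.5562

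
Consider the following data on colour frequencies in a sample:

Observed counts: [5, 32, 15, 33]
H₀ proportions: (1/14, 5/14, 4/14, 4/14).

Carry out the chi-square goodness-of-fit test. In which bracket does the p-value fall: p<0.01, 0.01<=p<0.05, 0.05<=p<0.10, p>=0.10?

p-value bracket: 0.05<=p<0.10

n = 85; E_i = n·p_i = [6.07, 30.36, 24.29, 24.29]
χ² = (5−6.07)²/6.07 + (32−30.36)²/30.36 + (15−24.29)²/24.29 + (33−24.29)²/24.29 = 6.9553
df = 3
p-value (upper-tail) = 0.07334
→ bracket: 0.05<=p<0.10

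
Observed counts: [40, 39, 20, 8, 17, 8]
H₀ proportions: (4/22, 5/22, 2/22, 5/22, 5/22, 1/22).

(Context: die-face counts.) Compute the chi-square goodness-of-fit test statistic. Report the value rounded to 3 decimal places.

n = 132; E_i = n·p_i = [24.00, 30.00, 12.00, 30.00, 30.00, 6.00]
χ² = (40−24.00)²/24.00 + (39−30.00)²/30.00 + (20−12.00)²/12.00 + (8−30.00)²/30.00 + (17−30.00)²/30.00 + (8−6.00)²/6.00 = 41.1333
df = 5

test statistic = 41.133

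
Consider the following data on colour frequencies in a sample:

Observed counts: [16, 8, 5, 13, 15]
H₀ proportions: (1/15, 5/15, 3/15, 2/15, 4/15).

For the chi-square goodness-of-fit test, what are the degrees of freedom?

degrees of freedom = 4

df = k − 1 = 5 − 1 = 4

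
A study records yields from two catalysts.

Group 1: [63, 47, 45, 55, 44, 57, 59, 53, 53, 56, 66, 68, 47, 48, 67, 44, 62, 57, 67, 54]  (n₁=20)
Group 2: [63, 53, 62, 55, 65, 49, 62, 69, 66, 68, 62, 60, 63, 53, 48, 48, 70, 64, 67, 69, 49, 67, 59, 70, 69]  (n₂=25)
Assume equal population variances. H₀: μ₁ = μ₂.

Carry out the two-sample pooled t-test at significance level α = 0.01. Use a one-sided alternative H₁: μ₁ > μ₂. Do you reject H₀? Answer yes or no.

reject H₀: no

x̄₁=55.600, s₁=8.068, n₁=20
x̄₂=61.200, s₂=7.444, n₂=25
s_p² = [19·8.068² + 24·7.444²]/43 = 59.6930
SE = √(s_p²·(1/20+1/25)) = 2.3178
t = (55.600−61.200)/2.3178 = -2.4160
df = 43
p-value (one-sided, H₁ greater) = 0.99000
At α=0.01: p ≥ α → fail to reject H₀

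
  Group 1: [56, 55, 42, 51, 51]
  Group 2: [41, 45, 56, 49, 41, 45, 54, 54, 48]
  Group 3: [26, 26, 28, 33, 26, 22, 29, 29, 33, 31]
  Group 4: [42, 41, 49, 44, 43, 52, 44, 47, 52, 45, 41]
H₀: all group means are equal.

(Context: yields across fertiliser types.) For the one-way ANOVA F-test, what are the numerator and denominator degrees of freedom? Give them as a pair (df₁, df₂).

degrees of freedom = [3, 31]

k = 4 groups, N = 35 total
df = (k−1, N−k) = (4−1, 35−4) = (3, 31)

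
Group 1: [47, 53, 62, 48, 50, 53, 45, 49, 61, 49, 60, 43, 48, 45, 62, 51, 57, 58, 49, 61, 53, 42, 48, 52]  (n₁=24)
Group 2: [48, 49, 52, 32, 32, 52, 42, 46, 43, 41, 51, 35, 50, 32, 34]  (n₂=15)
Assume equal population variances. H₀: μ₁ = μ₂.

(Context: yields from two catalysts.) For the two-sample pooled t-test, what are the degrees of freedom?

degrees of freedom = 37

df = n₁ + n₂ − 2 = 24 + 15 − 2 = 37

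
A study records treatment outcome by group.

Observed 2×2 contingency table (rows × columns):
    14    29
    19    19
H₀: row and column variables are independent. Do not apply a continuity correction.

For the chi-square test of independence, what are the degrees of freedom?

df = (r−1)(c−1) = (2−1)·(2−1) = 1

degrees of freedom = 1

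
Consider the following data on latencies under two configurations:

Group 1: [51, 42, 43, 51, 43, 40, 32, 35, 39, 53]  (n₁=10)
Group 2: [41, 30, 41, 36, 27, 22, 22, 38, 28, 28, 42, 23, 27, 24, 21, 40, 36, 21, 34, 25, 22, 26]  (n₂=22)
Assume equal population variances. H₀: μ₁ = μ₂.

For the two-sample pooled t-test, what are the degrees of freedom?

df = n₁ + n₂ − 2 = 10 + 22 − 2 = 30

degrees of freedom = 30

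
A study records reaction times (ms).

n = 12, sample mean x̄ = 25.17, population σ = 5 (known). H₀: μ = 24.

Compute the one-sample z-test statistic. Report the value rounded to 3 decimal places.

SE = σ/√n = 5/√12 = 1.4434
z = (x̄−μ₀)/SE = (25.17−24)/1.4434 = 0.8106

test statistic = 0.811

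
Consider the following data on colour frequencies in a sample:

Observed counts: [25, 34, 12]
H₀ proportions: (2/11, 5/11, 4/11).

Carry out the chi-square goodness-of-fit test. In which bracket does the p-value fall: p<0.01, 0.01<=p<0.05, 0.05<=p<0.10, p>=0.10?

p-value bracket: p<0.01

n = 71; E_i = n·p_i = [12.91, 32.27, 25.82]
χ² = (25−12.91)²/12.91 + (34−32.27)²/32.27 + (12−25.82)²/25.82 = 18.8127
df = 2
p-value (upper-tail) = 0.00008
→ bracket: p<0.01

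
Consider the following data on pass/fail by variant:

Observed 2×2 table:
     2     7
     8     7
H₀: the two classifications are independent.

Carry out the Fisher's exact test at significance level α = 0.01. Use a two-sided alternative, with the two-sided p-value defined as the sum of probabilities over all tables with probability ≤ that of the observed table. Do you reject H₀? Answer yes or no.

reject H₀: no

Margins: r₁=9, r₂=15, c₁=10, c₂=14, n=24
p_obs = C(9,2)·C(15,8)/C(24,10); sum pmf over tables with pmf ≤ p_obs
p-value (two-sided) = 0.20992
At α=0.01: p ≥ α → fail to reject H₀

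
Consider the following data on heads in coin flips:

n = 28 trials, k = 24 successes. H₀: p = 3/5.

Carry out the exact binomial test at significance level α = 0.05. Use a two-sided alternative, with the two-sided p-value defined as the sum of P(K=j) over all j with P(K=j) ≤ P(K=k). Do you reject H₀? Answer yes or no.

reject H₀: yes

Exact binomial: n=28, k=24, p₀=3/5=0.6000
P(X=j) = C(n,j)·p₀^j·(1−p₀)^(n−j); p = Σ P(X=j) over j with P(X=j) ≤ P(X=24)
p-value (two-sided) = 0.00587
At α=0.05: p < α → reject H₀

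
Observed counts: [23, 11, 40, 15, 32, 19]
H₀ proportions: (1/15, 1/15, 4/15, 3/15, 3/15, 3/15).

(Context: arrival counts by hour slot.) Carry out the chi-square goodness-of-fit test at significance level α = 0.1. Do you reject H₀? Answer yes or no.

reject H₀: yes

n = 140; E_i = n·p_i = [9.33, 9.33, 37.33, 28.00, 28.00, 28.00]
χ² = (23−9.33)²/9.33 + (11−9.33)²/9.33 + (40−37.33)²/37.33 + (15−28.00)²/28.00 + (32−28.00)²/28.00 + (19−28.00)²/28.00 = 30.0000
df = 5
p-value (upper-tail) = 0.00001
At α=0.1: p < α → reject H₀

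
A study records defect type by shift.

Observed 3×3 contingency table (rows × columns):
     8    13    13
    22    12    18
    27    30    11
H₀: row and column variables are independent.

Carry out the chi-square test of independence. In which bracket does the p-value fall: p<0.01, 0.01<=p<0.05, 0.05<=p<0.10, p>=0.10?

Row totals [34, 52, 68], col totals [57, 55, 42], n=154
χ² = (8−12.58)²/12.58 + (13−12.14)²/12.14 + (13−9.27)²/9.27 + (22−19.25)²/19.25 + (12−18.57)²/18.57 + (18−14.18)²/14.18 + (27−25.17)²/25.17 + (30−24.29)²/24.29 + (11−18.55)²/18.55 = 11.5236
df = 4
p-value (upper-tail) = 0.02127
→ bracket: 0.01<=p<0.05

p-value bracket: 0.01<=p<0.05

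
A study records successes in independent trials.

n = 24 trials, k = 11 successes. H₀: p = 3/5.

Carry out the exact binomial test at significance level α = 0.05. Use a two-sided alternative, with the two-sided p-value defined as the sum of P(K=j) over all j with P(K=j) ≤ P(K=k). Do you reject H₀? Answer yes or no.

Exact binomial: n=24, k=11, p₀=3/5=0.6000
P(X=j) = C(n,j)·p₀^j·(1−p₀)^(n−j); p = Σ P(X=j) over j with P(X=j) ≤ P(X=11)
p-value (two-sided) = 0.21023
At α=0.05: p ≥ α → fail to reject H₀

reject H₀: no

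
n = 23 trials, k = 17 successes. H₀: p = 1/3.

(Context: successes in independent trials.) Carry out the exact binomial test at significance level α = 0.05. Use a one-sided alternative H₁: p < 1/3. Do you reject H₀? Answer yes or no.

Exact binomial: n=23, k=17, p₀=1/3=0.3333
P(X≤17) from Σ C(n,i)·p₀^i·(1−p₀)^(n−i)
p-value (one-sided, H₁ less) = 0.99999
At α=0.05: p ≥ α → fail to reject H₀

reject H₀: no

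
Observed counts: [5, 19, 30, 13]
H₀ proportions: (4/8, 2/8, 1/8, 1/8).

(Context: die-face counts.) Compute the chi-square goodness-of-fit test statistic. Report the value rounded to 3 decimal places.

n = 67; E_i = n·p_i = [33.50, 16.75, 8.38, 8.38]
χ² = (5−33.50)²/33.50 + (19−16.75)²/16.75 + (30−8.38)²/8.38 + (13−8.38)²/8.38 = 82.9403
df = 3

test statistic = 82.940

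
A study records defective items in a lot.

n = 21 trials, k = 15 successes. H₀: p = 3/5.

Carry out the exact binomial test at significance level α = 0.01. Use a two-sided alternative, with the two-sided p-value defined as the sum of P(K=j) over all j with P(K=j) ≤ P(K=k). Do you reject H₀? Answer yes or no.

reject H₀: no

Exact binomial: n=21, k=15, p₀=3/5=0.6000
P(X=j) = C(n,j)·p₀^j·(1−p₀)^(n−j); p = Σ P(X=j) over j with P(X=j) ≤ P(X=15)
p-value (two-sided) = 0.37462
At α=0.01: p ≥ α → fail to reject H₀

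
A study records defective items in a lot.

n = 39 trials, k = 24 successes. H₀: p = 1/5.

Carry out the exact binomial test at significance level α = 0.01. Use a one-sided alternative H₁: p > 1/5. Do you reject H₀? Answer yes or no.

reject H₀: yes

Exact binomial: n=39, k=24, p₀=1/5=0.2000
P(X≥24) from Σ C(n,i)·p₀^i·(1−p₀)^(n−i)
p-value (one-sided, H₁ greater) = 0.00000
At α=0.01: p < α → reject H₀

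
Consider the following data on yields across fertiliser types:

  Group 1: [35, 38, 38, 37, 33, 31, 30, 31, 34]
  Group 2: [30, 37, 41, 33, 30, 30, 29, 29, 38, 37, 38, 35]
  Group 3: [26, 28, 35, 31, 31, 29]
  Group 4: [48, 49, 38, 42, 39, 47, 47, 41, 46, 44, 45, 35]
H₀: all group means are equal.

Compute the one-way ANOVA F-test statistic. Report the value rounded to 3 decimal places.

Group means [34.11, 33.92, 30.00, 43.42], grand mean 36.282
SSB = Σnᵢ(x̄ᵢ−x̄)² = 957.175; SSW = ΣΣ(x−x̄ᵢ)² = 538.722
MSB = 957.175/3 = 319.0584; MSW = 538.722/35 = 15.3921
F = MSB/MSW = 20.7288
df = (3, 35)

test statistic = 20.729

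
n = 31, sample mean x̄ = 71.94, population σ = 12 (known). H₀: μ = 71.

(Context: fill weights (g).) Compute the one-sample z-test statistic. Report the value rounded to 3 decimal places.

SE = σ/√n = 12/√31 = 2.1553
z = (x̄−μ₀)/SE = (71.94−71)/2.1553 = 0.4361

test statistic = 0.436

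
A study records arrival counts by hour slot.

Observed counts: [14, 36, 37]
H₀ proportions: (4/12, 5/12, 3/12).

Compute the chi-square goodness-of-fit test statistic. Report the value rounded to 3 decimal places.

n = 87; E_i = n·p_i = [29.00, 36.25, 21.75]
χ² = (14−29.00)²/29.00 + (36−36.25)²/36.25 + (37−21.75)²/21.75 = 18.4529
df = 2

test statistic = 18.453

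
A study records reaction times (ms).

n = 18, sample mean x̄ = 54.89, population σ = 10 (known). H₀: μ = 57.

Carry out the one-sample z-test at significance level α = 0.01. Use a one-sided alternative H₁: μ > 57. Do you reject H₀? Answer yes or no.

SE = σ/√n = 10/√18 = 2.3570
z = (x̄−μ₀)/SE = (54.89−57)/2.3570 = -0.8952
p-value (one-sided, H₁ greater) = 0.81466
At α=0.01: p ≥ α → fail to reject H₀

reject H₀: no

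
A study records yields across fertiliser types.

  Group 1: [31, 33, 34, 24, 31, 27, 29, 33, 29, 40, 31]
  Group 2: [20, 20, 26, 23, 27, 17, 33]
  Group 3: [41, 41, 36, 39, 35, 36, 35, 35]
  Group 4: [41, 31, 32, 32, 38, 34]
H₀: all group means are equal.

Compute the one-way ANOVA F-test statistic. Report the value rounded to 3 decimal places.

test statistic = 14.726

Group means [31.09, 23.71, 37.25, 34.67], grand mean 31.688
SSB = Σnᵢ(x̄ᵢ−x̄)² = 749.704; SSW = ΣΣ(x−x̄ᵢ)² = 475.171
MSB = 749.704/3 = 249.9013; MSW = 475.171/28 = 16.9704
F = MSB/MSW = 14.7257
df = (3, 28)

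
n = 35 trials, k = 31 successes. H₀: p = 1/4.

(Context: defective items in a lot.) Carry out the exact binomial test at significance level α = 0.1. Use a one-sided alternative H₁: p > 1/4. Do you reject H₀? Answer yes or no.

reject H₀: yes

Exact binomial: n=35, k=31, p₀=1/4=0.2500
P(X≥31) from Σ C(n,i)·p₀^i·(1−p₀)^(n−i)
p-value (one-sided, H₁ greater) = 0.00000
At α=0.1: p < α → reject H₀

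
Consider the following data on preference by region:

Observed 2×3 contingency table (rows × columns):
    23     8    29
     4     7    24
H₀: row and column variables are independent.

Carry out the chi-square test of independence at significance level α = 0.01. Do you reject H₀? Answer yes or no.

reject H₀: no

Row totals [60, 35], col totals [27, 15, 53], n=95
χ² = (23−17.05)²/17.05 + (8−9.47)²/9.47 + (29−33.47)²/33.47 + (4−9.95)²/9.95 + (7−5.53)²/5.53 + (24−19.53)²/19.53 = 7.8752
df = 2
p-value (upper-tail) = 0.01950
At α=0.01: p ≥ α → fail to reject H₀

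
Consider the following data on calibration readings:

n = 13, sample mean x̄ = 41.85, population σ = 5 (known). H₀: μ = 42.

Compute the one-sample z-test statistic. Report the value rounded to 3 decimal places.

test statistic = -0.108

SE = σ/√n = 5/√13 = 1.3868
z = (x̄−μ₀)/SE = (41.85−42)/1.3868 = -0.1082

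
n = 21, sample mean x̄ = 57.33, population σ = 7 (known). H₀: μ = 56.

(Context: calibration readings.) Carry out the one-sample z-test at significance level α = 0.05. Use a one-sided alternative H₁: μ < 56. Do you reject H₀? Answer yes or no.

reject H₀: no

SE = σ/√n = 7/√21 = 1.5275
z = (x̄−μ₀)/SE = (57.33−56)/1.5275 = 0.8707
p-value (one-sided, H₁ less) = 0.80804
At α=0.05: p ≥ α → fail to reject H₀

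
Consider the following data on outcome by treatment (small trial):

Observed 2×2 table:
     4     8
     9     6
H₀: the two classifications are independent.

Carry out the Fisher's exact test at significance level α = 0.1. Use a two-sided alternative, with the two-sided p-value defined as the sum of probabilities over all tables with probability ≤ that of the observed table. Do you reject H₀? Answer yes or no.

Margins: r₁=12, r₂=15, c₁=13, c₂=14, n=27
p_obs = C(12,4)·C(15,9)/C(27,13); sum pmf over tables with pmf ≤ p_obs
p-value (two-sided) = 0.25186
At α=0.1: p ≥ α → fail to reject H₀

reject H₀: no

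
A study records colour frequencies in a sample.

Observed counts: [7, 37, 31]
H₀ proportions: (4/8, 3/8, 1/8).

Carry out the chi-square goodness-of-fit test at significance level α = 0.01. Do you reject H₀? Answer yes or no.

reject H₀: yes

n = 75; E_i = n·p_i = [37.50, 28.12, 9.38]
χ² = (7−37.50)²/37.50 + (37−28.12)²/28.12 + (31−9.38)²/9.38 = 77.4889
df = 2
p-value (upper-tail) = 0.00000
At α=0.01: p < α → reject H₀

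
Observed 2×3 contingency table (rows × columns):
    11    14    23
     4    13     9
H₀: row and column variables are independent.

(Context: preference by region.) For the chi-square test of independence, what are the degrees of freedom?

degrees of freedom = 2

df = (r−1)(c−1) = (2−1)·(3−1) = 2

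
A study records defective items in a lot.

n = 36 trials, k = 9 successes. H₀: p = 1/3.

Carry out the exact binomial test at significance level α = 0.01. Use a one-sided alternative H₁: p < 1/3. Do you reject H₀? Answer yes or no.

reject H₀: no

Exact binomial: n=36, k=9, p₀=1/3=0.3333
P(X≤9) from Σ C(n,i)·p₀^i·(1−p₀)^(n−i)
p-value (one-sided, H₁ less) = 0.18967
At α=0.01: p ≥ α → fail to reject H₀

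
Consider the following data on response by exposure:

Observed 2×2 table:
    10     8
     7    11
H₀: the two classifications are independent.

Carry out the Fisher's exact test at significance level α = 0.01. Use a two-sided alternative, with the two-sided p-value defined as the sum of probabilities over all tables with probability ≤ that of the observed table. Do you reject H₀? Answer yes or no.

reject H₀: no

Margins: r₁=18, r₂=18, c₁=17, c₂=19, n=36
p_obs = C(18,10)·C(18,7)/C(36,17); sum pmf over tables with pmf ≤ p_obs
p-value (two-sided) = 0.50509
At α=0.01: p ≥ α → fail to reject H₀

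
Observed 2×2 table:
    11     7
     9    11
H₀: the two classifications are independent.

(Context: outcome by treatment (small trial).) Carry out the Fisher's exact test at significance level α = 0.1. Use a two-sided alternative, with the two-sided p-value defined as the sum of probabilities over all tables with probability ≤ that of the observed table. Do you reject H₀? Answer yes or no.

reject H₀: no

Margins: r₁=18, r₂=20, c₁=20, c₂=18, n=38
p_obs = C(18,11)·C(20,9)/C(38,20); sum pmf over tables with pmf ≤ p_obs
p-value (two-sided) = 0.35187
At α=0.1: p ≥ α → fail to reject H₀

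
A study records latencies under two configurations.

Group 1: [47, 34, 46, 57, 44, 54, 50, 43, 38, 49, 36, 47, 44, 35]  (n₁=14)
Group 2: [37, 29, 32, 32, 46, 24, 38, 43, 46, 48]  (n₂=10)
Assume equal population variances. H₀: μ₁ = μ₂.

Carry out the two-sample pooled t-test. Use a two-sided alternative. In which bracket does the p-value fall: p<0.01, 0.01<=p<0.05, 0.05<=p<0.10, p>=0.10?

p-value bracket: 0.01<=p<0.05

x̄₁=44.571, s₁=6.958, n₁=14
x̄₂=37.500, s₂=8.168, n₂=10
s_p² = [13·6.958² + 9·8.168²]/22 = 55.9058
SE = √(s_p²·(1/14+1/10)) = 3.0958
t = (44.571−37.500)/3.0958 = 2.2842
df = 22
p-value (two-sided) = 0.03237
→ bracket: 0.01<=p<0.05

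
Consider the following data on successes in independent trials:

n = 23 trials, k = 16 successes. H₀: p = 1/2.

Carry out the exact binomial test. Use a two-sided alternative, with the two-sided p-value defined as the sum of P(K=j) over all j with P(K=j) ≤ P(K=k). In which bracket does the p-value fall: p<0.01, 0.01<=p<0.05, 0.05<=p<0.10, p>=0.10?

Exact binomial: n=23, k=16, p₀=1/2=0.5000
P(X=j) = C(n,j)·p₀^j·(1−p₀)^(n−j); p = Σ P(X=j) over j with P(X=j) ≤ P(X=16)
p-value (two-sided) = 0.09314
→ bracket: 0.05<=p<0.10

p-value bracket: 0.05<=p<0.10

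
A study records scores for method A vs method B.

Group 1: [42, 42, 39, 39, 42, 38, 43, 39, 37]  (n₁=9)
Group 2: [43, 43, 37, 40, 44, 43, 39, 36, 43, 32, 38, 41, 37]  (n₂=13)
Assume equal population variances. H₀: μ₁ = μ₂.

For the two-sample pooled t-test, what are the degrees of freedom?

df = n₁ + n₂ − 2 = 9 + 13 − 2 = 20

degrees of freedom = 20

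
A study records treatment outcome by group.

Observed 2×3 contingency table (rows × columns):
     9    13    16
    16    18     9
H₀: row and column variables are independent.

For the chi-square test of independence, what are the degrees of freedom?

df = (r−1)(c−1) = (2−1)·(3−1) = 2

degrees of freedom = 2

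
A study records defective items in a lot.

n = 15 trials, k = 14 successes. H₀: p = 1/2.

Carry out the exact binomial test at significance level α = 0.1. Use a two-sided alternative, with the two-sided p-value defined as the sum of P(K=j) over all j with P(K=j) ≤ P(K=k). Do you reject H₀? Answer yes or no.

reject H₀: yes

Exact binomial: n=15, k=14, p₀=1/2=0.5000
P(X=j) = C(n,j)·p₀^j·(1−p₀)^(n−j); p = Σ P(X=j) over j with P(X=j) ≤ P(X=14)
p-value (two-sided) = 0.00098
At α=0.1: p < α → reject H₀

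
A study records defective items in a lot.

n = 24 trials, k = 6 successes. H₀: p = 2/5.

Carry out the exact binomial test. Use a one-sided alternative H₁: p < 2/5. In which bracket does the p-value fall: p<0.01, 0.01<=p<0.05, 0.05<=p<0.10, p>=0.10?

p-value bracket: 0.05<=p<0.10

Exact binomial: n=24, k=6, p₀=2/5=0.4000
P(X≤6) from Σ C(n,i)·p₀^i·(1−p₀)^(n−i)
p-value (one-sided, H₁ less) = 0.09596
→ bracket: 0.05<=p<0.10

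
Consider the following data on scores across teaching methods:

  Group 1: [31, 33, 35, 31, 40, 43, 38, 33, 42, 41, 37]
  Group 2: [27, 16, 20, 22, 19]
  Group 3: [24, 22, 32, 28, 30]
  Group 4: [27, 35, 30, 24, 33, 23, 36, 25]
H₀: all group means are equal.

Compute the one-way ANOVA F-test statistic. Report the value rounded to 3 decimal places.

test statistic = 15.681

Group means [36.73, 20.80, 27.20, 29.12], grand mean 30.241
SSB = Σnᵢ(x̄ᵢ−x̄)² = 964.654; SSW = ΣΣ(x−x̄ᵢ)² = 512.657
MSB = 964.654/3 = 321.5512; MSW = 512.657/25 = 20.5063
F = MSB/MSW = 15.6806
df = (3, 25)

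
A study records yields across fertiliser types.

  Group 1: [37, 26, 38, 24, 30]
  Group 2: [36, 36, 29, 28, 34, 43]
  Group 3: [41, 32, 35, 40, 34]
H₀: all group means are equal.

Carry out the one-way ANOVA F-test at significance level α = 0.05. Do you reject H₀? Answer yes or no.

Group means [31.00, 34.33, 36.40], grand mean 33.938
SSB = Σnᵢ(x̄ᵢ−x̄)² = 74.404; SSW = ΣΣ(x−x̄ᵢ)² = 370.533
MSB = 74.404/2 = 37.2021; MSW = 370.533/13 = 28.5026
F = MSB/MSW = 1.3052
df = (2, 13)
p-value (upper-tail) = 0.30439
At α=0.05: p ≥ α → fail to reject H₀

reject H₀: no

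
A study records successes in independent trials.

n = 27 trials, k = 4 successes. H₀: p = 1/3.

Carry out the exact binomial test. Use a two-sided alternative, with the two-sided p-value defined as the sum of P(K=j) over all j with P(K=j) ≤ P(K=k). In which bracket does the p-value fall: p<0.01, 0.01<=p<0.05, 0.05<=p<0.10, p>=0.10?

Exact binomial: n=27, k=4, p₀=1/3=0.3333
P(X=j) = C(n,j)·p₀^j·(1−p₀)^(n−j); p = Σ P(X=j) over j with P(X=j) ≤ P(X=4)
p-value (two-sided) = 0.04192
→ bracket: 0.01<=p<0.05

p-value bracket: 0.01<=p<0.05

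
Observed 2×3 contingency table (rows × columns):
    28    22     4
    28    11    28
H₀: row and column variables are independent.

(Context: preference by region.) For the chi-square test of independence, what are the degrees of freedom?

degrees of freedom = 2

df = (r−1)(c−1) = (2−1)·(3−1) = 2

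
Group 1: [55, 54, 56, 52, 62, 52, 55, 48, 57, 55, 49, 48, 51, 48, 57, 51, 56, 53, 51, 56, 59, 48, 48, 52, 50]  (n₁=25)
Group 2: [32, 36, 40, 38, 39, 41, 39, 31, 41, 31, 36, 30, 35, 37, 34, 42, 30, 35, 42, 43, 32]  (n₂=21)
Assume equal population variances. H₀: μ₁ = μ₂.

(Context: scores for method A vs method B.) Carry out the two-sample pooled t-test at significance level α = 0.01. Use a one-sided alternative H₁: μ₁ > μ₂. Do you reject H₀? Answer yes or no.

x̄₁=52.920, s₁=3.840, n₁=25
x̄₂=36.381, s₂=4.283, n₂=21
s_p² = [24·3.840² + 20·4.283²]/44 = 16.3816
SE = √(s_p²·(1/25+1/21)) = 1.1981
t = (52.920−36.381)/1.1981 = 13.8049
df = 44
p-value (one-sided, H₁ greater) = 0.00000
At α=0.01: p < α → reject H₀

reject H₀: yes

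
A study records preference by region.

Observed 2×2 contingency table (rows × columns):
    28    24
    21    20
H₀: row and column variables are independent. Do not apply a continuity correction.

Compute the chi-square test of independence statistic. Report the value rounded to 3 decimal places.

test statistic = 0.063

Row totals [52, 41], col totals [49, 44], n=93
χ² = (28−27.40)²/27.40 + (24−24.60)²/24.60 + (21−21.60)²/21.60 + (20−19.40)²/19.40 = 0.0634
df = 1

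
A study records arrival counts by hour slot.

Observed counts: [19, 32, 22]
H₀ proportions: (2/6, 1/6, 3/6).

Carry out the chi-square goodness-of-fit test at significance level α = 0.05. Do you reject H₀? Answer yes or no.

reject H₀: yes

n = 73; E_i = n·p_i = [24.33, 12.17, 36.50]
χ² = (19−24.33)²/24.33 + (32−12.17)²/12.17 + (22−36.50)²/36.50 = 39.2603
df = 2
p-value (upper-tail) = 0.00000
At α=0.05: p < α → reject H₀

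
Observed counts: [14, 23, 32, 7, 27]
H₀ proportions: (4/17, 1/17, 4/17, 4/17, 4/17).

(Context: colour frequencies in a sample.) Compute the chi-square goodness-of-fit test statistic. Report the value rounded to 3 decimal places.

n = 103; E_i = n·p_i = [24.24, 6.06, 24.24, 24.24, 24.24]
χ² = (14−24.24)²/24.24 + (23−6.06)²/6.06 + (32−24.24)²/24.24 + (7−24.24)²/24.24 + (27−24.24)²/24.24 = 66.7524
df = 4

test statistic = 66.752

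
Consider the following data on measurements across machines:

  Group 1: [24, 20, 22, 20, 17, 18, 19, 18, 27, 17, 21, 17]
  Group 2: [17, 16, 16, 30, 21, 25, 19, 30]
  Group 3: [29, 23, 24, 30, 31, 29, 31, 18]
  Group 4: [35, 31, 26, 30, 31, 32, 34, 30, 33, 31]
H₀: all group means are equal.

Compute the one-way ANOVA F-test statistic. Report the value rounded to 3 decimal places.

Group means [20.00, 21.75, 26.88, 31.30], grand mean 24.789
SSB = Σnᵢ(x̄ᵢ−x̄)² = 807.841; SSW = ΣΣ(x−x̄ᵢ)² = 560.475
MSB = 807.841/3 = 269.2803; MSW = 560.475/34 = 16.4846
F = MSB/MSW = 16.3353
df = (3, 34)

test statistic = 16.335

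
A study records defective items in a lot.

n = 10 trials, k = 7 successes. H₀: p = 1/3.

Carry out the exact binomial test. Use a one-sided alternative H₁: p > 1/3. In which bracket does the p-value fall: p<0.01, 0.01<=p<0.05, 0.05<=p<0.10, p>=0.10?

p-value bracket: 0.01<=p<0.05

Exact binomial: n=10, k=7, p₀=1/3=0.3333
P(X≥7) from Σ C(n,i)·p₀^i·(1−p₀)^(n−i)
p-value (one-sided, H₁ greater) = 0.01966
→ bracket: 0.01<=p<0.05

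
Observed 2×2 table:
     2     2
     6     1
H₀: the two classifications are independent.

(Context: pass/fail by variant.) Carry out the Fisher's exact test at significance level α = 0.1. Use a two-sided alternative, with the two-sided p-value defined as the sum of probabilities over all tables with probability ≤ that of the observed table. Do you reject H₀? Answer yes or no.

Margins: r₁=4, r₂=7, c₁=8, c₂=3, n=11
p_obs = C(4,2)·C(7,6)/C(11,8); sum pmf over tables with pmf ≤ p_obs
p-value (two-sided) = 0.49091
At α=0.1: p ≥ α → fail to reject H₀

reject H₀: no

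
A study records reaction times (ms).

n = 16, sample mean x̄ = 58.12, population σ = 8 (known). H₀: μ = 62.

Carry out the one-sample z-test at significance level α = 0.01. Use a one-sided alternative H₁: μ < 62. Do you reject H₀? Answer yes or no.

reject H₀: no

SE = σ/√n = 8/√16 = 2.0000
z = (x̄−μ₀)/SE = (58.12−62)/2.0000 = -1.9400
p-value (one-sided, H₁ less) = 0.02619
At α=0.01: p ≥ α → fail to reject H₀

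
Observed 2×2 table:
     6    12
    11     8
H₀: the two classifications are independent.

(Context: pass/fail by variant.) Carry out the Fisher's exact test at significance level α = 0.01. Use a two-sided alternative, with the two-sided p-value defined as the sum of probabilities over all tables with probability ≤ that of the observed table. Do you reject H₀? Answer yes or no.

reject H₀: no

Margins: r₁=18, r₂=19, c₁=17, c₂=20, n=37
p_obs = C(18,6)·C(19,11)/C(37,17); sum pmf over tables with pmf ≤ p_obs
p-value (two-sided) = 0.19136
At α=0.01: p ≥ α → fail to reject H₀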